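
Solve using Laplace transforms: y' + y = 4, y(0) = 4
Take L of both sides: sY(s)-4+Y(s) = 4/s
Y(s)(s+1) = 4/s+4
Y(s) = 4/(s(s+1))+4/(s+1)
Partial fractions: 4/(s(s+1)) = 4/s - 4/(s+1)
So Y(s) = 4/s
Inverse transform (L^(-1){1/s} = 1, L^(-1){1/(s+1)} = e^(-t)):

Answer: y(t) = 4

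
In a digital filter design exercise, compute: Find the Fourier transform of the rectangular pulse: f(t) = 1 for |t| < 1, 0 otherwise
F(omega)=integral from -1 to 1 of e^(-j * omega * t) dt
=2 * sin(1 * omega)/omega=2 * sinc(1 * omega/pi)

Answer: 2 * sin(1 * omega)/omega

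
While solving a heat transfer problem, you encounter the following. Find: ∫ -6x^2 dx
Using power rule: ∫ -6x^2 dx = -6/3 x^3 + C = -2x^3 + C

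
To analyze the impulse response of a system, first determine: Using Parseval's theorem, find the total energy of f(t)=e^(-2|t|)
Parseval's theorem: E=integral |f(t)|^2 dt=(1/2pi) integral |F(omega)|^2 domega
E=integral_{-inf}^{inf} e^(-4|t|) dt=2*integral_0^inf e^(-4t) dt=2/(2*2)=1/2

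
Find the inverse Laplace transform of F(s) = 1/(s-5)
L^(-1){1/(s-a)}=c·e^(at)
Here a=5, c=1

Answer: e^(5t)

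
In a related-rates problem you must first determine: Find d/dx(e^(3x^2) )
Chain rule: d/dx[e^u]=e^u · u' where u=3x^2
u'=6x

Answer: 6x·e^(3x^2)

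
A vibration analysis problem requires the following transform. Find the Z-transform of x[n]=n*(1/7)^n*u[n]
Using the property Z{n*a^n*u[n]} = az/(z-a)^2
With a = 1/7: X(z) = (1/7)z/(z - 1/7)^2, |z| > 1/7

Answer: (1/7)z/(z - 1/7)^2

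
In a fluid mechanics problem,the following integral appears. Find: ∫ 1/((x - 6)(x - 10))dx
Partial fractions: 1/((x-6)(x-10))=A/(x-6) + B/(x-10)
A=-1/4, B=1/4
∫ [-1/4· 1/(x-6) + 1/4· 1/(x-10)] dx
=(1/4)[ln|x-10| - ln|x-6|] + C

Answer: (1/4)·ln|(x-10)/(x-6)| + C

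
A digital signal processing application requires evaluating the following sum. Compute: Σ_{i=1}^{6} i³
Using formula: Σ i^3=[n(n + 1)/2]²=[6·7/2]²=441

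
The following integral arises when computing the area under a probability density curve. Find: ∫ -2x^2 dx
Using power rule: ∫ -2x^2 dx=-2/3 x^3+C=(-2/3)x^3+C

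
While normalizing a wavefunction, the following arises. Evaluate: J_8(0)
J_n(0)=0 for all n > 0 (Bessel function of first kind)
J_8(0)=0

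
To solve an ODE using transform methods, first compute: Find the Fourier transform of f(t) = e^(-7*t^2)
The Fourier transform of a Gaussian e^(-a*t^2) is sqrt(pi/a)*e^(-omega^2/(4a)).
With a=7: F(omega)=sqrt(pi/7)*e^(-omega^2/28)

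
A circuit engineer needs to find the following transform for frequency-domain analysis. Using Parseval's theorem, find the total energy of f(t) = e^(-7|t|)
Parseval's theorem: E=integral |f(t)|^2 dt=(1/2pi) integral |F(omega)|^2 domega
E=integral_{-inf}^{inf} e^(-14|t|) dt=2 * integral_0^inf e^(-14t) dt=2/(2 * 7)=1/7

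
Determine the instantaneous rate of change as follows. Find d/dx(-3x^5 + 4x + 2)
Power rule: d/dx(ax^n)=n·a·x^(n-1)
Term by term: -15·x^4+4

Answer: -15x^4+4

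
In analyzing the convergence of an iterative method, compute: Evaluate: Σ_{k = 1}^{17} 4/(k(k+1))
Partial fractions: 4/(k(k+1))=4/k - 4/(k+1)
Telescoping sum: 4(1-1/18)=4·17/18

Answer: 34/9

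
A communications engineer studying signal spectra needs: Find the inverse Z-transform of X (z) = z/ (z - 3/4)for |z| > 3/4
Standard pair: z/(z-a) <-> a^n*u[n] for causal signals
With a=3/4: x[n]=(3/4)^n*u[n]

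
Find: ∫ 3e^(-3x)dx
Since d/dx[e^(-3x)]=-3e^(-3x), we get -1 e^(-3x) + C

Answer: -e^(-3x) + C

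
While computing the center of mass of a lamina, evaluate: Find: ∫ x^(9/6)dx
Power rule: ∫ x^(3/2) dx=x^(5/2)/(5/2)+C

Answer: (2/5)·x^(5/2)+C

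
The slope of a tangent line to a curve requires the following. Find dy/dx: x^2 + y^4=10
Differentiate: 2x+4y^3·(dy/dx) = 0
dy/dx = -2x/(4y^3)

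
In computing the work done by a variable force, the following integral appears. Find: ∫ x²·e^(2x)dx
Integration by parts twice:
First: u=x², dv=e^(2x) dx => x²e^(2x)/2 - (2/2)∫ xe^(2x) dx
Second (∫ xe^(2x) dx): xe^(2x)/2 - e^(2x)/4
Combining: e^(2x)(x²/2 - 2x/4 + 2/8) + C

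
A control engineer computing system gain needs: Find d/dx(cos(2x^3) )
Chain rule: d/dx[cos(u)] = -sin(u)·u' where u = 2x^3
u' = 6x^2

Answer: -6x^2·sin(2x^3)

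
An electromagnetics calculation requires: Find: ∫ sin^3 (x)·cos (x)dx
Let u=sin(x), du=cos(x) dx
∫ u^3 du=u^4/4+C

Answer: sin^4(x)/4+C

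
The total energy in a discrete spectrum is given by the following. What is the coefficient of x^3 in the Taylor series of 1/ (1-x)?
1/(1-x)=Σ x^n for |x|<1
All coefficients are 1

Answer: 1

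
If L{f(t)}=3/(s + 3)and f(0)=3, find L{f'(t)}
L{f'(t)}=s·F(s) - f(0)=3s/(s+3)-3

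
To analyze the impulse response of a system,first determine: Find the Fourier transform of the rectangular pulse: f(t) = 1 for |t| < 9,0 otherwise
F(omega)=integral from -9 to 9 of e^(-j * omega * t) dt
=2 * sin(9 * omega)/omega=18 * sinc(9 * omega/pi)

Answer: 2 * sin(9 * omega)/omega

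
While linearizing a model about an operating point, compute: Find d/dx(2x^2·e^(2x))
Product rule: (fg)'=f'g + fg'
f=2x^2, f'=4x
g=e^(2x), g'=2·e^(2x)

Answer: 4x·e^(2x) + 4x^2·e^(2x)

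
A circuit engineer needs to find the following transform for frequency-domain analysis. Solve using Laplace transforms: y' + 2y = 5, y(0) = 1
Take L of both sides: sY(s)-1+2Y(s)=5/s
Y(s)(s+2)=5/s+1
Y(s)=5/(s(s+2))+1/(s+2)
Partial fractions: 5/(s(s+2))=(5/2)/s - (5/2)/(s+2)
So Y(s)=(5/2)/s - (3/2)/(s+2)
Inverse transform (L^(-1){1/s}=1, L^(-1){1/(s+2)}=e^(-2t)):

Answer: y(t)=5/2 - (3/2)·e^(-2t)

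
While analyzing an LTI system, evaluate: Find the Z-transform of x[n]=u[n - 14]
Using the time-shift property: Z{u[n-14]}=z^(-14) * z/(z-1)
=z^(-13)/(z-1)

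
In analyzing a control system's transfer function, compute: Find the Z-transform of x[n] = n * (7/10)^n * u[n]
Using the property Z{n*a^n*u[n]} = az/(z-a)^2
With a = 7/10: X(z) = (7/10)z/(z - 7/10)^2, |z| > 7/10

Answer: (7/10)z/(z - 7/10)^2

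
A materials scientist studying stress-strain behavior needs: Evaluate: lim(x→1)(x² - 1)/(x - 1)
Factor: (x² - 1) = (x-1)(x + 1)
Cancel (x-1): lim(x→1) (x + 1) = 2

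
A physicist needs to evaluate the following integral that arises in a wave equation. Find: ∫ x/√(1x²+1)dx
Let u=x²+1, du=2x dx
∫ (1/2)·u^(-1/2) du=√u+C

Answer: √(x²+1)+C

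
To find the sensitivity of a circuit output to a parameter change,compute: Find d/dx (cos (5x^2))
Chain rule: d/dx[cos(u)] = -sin(u)·u' where u = 5x^2
u' = 10x

Answer: -10x·sin(5x^2)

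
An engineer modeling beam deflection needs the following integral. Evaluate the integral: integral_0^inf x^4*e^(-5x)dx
This is a Gamma integral. Substitute u = 5x (du = 5 dx):
integral_0^inf x^4*e^(-5x) dx = (1/5^5) integral_0^inf u^4*e^(-u) du
= Gamma(5)/5^5 = 4!/5^5 = 24/3125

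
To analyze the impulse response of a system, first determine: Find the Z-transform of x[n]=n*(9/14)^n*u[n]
Using the property Z{n * a^n * u[n]}=az/(z-a)^2
With a=9/14: X(z)=(9/14)z/(z - 9/14)^2, |z| > 9/14

Answer: (9/14)z/(z - 9/14)^2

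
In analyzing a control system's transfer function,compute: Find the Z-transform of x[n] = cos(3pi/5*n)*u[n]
Z{cos(w0*n)*u[n]} = z(z - cos(w0))/(z^2-2z*cos(w0)+1)
With w0 = 3pi/5: X(z) = z(z - cos(3pi/5))/(z^2-2z*cos(3pi/5)+1)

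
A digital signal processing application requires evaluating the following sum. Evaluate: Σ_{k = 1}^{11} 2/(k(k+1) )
Partial fractions: 2/(k(k+1)) = 2/k - 2/(k+1)
Telescoping sum: 2(1-1/12) = 2·11/12

Answer: 11/6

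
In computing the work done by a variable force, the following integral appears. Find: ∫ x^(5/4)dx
Power rule: ∫ x^(5/4) dx = x^(9/4)/(9/4) + C

Answer: (4/9)·x^(9/4) + C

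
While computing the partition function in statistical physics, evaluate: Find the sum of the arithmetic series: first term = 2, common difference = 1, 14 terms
Last term: a_n=2 + (14 - 1)·1=15
Sum=n(a_1 + a_n)/2=14(2 + 15)/2=119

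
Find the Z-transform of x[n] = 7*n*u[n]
Z{n * u[n]}=z/(z-1)^2
By linearity: Z{7 * n * u[n]}=7z/(z-1)^2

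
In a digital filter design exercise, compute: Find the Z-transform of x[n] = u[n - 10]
Using the time-shift property: Z{u[n-10]} = z^(-10) * z/(z-1)
= z^(-9)/(z-1)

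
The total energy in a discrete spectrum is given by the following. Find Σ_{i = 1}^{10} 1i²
=1·n(n+1)(2n+1)/6=1·10·11·21/6=385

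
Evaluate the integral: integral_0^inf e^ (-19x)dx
integral_0^inf e^(-19x) dx=[-1/19*e^(-19x)]_0^inf
=0 - (-1/19)=1/19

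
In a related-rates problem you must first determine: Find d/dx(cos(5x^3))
Chain rule: d/dx[cos(u)] = -sin(u)·u' where u = 5x^3
u' = 15x^2

Answer: -15x^2·sin(5x^3)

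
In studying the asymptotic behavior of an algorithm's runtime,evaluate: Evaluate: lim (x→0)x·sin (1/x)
Squeeze theorem: -|x| ≤ x·sin(1/x) ≤ |x|
Since x → 0 as x → 0, by squeeze theorem the limit is 0

Answer: 0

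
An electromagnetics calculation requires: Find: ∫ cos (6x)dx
Using substitution u=6x: ∫ cos(u) du/6=sin(u)/6+C

Answer: (1/6)sin(6x)+C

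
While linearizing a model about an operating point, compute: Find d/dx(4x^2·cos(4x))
Product rule: (fg)'=f'g+fg'
f=4x^2, f'=8x
g=cos(4x), g'=-4·sin(4x)

Answer: 8x·cos(4x)-16x^2·sin(4x)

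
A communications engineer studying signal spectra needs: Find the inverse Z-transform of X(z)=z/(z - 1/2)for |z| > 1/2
Standard pair: z/(z-a) <-> a^n*u[n] for causal signals
With a = 1/2: x[n] = (1/2)^n*u[n]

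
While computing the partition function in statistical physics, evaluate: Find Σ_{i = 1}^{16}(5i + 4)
=5·Σ i + 4·16=5·136 + 64=744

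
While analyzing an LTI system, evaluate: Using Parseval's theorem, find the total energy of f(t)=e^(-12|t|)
Parseval's theorem: E = integral |f(t)|^2 dt = (1/2pi) integral |F(omega)|^2 domega
E = integral_{-inf}^{inf} e^(-24|t|) dt = 2*integral_0^inf e^(-24t) dt = 2/(2*12) = 1/12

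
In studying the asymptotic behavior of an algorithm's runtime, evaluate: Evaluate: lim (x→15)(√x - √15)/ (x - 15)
Multiply by conjugate (√x+√15)/(√x+√15):
=(x - 15)/((x - 15)(√x+√15))=1/(√x+√15)
As x → 15: 1/(2√15)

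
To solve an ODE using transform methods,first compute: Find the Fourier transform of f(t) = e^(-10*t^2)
The Fourier transform of a Gaussian e^(-a*t^2) is sqrt(pi/a)*e^(-omega^2/(4a)).
With a = 10: F(omega) = sqrt(pi/10)*e^(-omega^2/40)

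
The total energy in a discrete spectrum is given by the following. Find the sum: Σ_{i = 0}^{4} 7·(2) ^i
Geometric series: S = a(1 - r^n)/(1 - r)
a = 7, r = 2, n = 5
S = 7(1 - 32)/-1 = 217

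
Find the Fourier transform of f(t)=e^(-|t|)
Using the standard pair: F{e^(-a|t|)} = 2a/(a^2+omega^2)
With a = 1: F(omega) = 2/(1+omega^2)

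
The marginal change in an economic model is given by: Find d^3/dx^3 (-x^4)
Apply power rule 3 times:
d^1: -4x^3
d^2: -12x^2
d^3: -24x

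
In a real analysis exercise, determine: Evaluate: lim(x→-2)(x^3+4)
Polynomial is continuous, so substitute x=-2:
1·(-2)^3+4=-4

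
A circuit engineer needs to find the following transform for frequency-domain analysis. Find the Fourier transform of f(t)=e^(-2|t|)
Using the standard pair: F{e^(-a|t|)}=2a/(a^2+omega^2)
With a=2: F(omega)=4/(4+omega^2)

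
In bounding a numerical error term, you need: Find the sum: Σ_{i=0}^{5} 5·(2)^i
Geometric series: S = a(1 - r^n)/(1 - r)
a = 5, r = 2, n = 6
S = 5(1 - 64)/-1 = 315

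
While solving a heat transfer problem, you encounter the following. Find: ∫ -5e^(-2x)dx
Since d/dx[e^(-2x)]=-2e^(-2x), we get 5/2 e^(-2x)+C

Answer: (5/2)e^(-2x)+C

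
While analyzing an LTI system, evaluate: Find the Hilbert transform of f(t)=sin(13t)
The Hilbert transform shifts each frequency component by -pi/2.
H{sin(wt)} = -cos(wt)
With w = 13: H{sin(13t)} = -cos(13t)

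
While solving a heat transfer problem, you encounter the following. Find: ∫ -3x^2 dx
Using power rule: ∫ -3x^2 dx = -3/3 x^3+C = -x^3+C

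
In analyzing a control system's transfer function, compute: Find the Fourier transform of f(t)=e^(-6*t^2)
The Fourier transform of a Gaussian e^(-a*t^2) is sqrt(pi/a)*e^(-omega^2/(4a)).
With a=6: F(omega)=sqrt(pi/6)*e^(-omega^2/24)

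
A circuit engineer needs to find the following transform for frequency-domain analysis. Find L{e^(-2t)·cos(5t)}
First shifting: L{e^(at)f(t)} = F(s-a)
L{cos(5t)} = s/(s²+25)
Shift: (s+2)/((s+2)²+25)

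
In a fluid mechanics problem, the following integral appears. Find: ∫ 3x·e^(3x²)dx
Let u=3x², du=6x dx
∫ (1/2)e^u du=e^u/2 + C

Answer: e^(3x²)/2 + C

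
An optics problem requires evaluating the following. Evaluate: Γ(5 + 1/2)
Γ(n+1/2) = (2n)!√π/(4^n·n!)
= 3628800√π/(1024·120) = (945/32)·√π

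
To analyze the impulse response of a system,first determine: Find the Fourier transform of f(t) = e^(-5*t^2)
The Fourier transform of a Gaussian e^(-a*t^2) is sqrt(pi/a)*e^(-omega^2/(4a)).
With a=5: F(omega)=sqrt(pi/5)*e^(-omega^2/20)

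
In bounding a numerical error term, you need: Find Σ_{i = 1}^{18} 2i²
=2·n(n + 1)(2n + 1)/6=2·18·19·37/6=4218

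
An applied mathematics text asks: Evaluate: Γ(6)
Γ(n) = (n-1)! for positive integers
Γ(6) = 5! = 120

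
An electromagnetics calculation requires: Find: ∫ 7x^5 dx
Using power rule: ∫ 7x^5 dx = 7/6 x^6+C = (7/6)x^6+C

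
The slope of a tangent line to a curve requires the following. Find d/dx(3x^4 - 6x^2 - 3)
Power rule: d/dx(ax^n)=n·a·x^(n-1)
Term by term: 12·x^3 - 12·x

Answer: 12x^3 - 12x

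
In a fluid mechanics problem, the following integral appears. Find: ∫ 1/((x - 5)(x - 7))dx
Partial fractions: 1/((x-5)(x-7)) = A/(x-5) + B/(x-7)
A = -1/2, B = 1/2
∫ [-1/2· 1/(x-5) + 1/2· 1/(x-7)] dx
= (1/2)[ln|x-7| - ln|x-5|] + C

Answer: (1/2)·ln|(x-7)/(x-5)| + C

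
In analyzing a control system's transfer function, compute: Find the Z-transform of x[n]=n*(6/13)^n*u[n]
Using the property Z{n * a^n * u[n]} = az/(z-a)^2
With a = 6/13: X(z) = (6/13)z/(z - 6/13)^2, |z| > 6/13

Answer: (6/13)z/(z - 6/13)^2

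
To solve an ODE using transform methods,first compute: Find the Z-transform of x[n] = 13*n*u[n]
Z{n * u[n]} = z/(z-1)^2
By linearity: Z{13 * n * u[n]} = 13z/(z-1)^2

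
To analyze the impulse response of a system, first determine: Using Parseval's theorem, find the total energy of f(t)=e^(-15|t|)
Parseval's theorem: E = integral |f(t)|^2 dt = (1/2pi) integral |F(omega)|^2 domega
E = integral_{-inf}^{inf} e^(-30|t|) dt = 2*integral_0^inf e^(-30t) dt = 2/(2*15) = 1/15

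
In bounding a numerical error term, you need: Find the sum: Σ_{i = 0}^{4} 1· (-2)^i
Geometric series: S = a(1 - r^n)/(1 - r)
a = 1, r = -2, n = 5
S = 1(1+32)/3 = 11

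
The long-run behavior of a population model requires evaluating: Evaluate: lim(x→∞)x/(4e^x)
Apply L'Hôpital 1 times (∞/∞ each time):
Eventually get 1!/(4e^x) → 0

Answer: 0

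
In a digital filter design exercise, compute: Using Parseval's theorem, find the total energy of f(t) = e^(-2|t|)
Parseval's theorem: E=integral |f(t)|^2 dt=(1/2pi) integral |F(omega)|^2 domega
E=integral_{-inf}^{inf} e^(-4|t|) dt=2*integral_0^inf e^(-4t) dt=2/(2*2)=1/2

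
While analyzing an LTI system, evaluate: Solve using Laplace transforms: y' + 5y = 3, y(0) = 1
Take L of both sides: sY(s)-1+5Y(s)=3/s
Y(s)(s+5)=3/s+1
Y(s)=3/(s(s+5))+1/(s+5)
Partial fractions: 3/(s(s+5))=(3/5)/s - (3/5)/(s+5)
So Y(s)=(3/5)/s+(2/5)/(s+5)
Inverse transform (L^(-1){1/s}=1, L^(-1){1/(s+5)}=e^(-5t)):

Answer: y(t)=3/5+(2/5)·e^(-5t)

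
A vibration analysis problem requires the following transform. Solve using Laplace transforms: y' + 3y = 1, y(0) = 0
Take L of both sides: sY(s) - 0 + 3Y(s) = 1/s
Y(s)(s + 3) = 1/s + 0
Y(s) = 1/(s(s + 3)) + 0/(s + 3)
Partial fractions: 1/(s(s + 3)) = (1/3)/s - (1/3)/(s + 3)
So Y(s) = (1/3)/s - (1/3)/(s + 3)
Inverse transform (L^(-1){1/s} = 1, L^(-1){1/(s + 3)} = e^(-3t)):

Answer: y(t) = 1/3 - (1/3)·e^(-3t)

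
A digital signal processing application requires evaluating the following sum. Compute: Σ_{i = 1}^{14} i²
Using formula: Σ i^2=n(n+1)(2n+1)/6=14·15·29/6=1015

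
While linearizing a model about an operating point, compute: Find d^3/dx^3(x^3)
Apply power rule 3 times:
d^1: 3x^2
d^2: 6x
d^3: 6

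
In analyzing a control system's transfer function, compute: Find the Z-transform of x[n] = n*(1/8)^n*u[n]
Using the property Z{n * a^n * u[n]} = az/(z-a)^2
With a = 1/8: X(z) = (1/8)z/(z - 1/8)^2, |z| > 1/8

Answer: (1/8)z/(z - 1/8)^2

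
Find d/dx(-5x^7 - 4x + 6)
Power rule: d/dx(ax^n) = n·a·x^(n-1)
Term by term: -35·x^6-4

Answer: -35x^6-4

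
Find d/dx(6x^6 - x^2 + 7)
Power rule: d/dx(ax^n) = n·a·x^(n-1)
Term by term: 36·x^5 - 2·x

Answer: 36x^5 - 2x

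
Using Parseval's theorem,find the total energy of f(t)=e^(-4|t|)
Parseval's theorem: E=integral |f(t)|^2 dt=(1/2pi) integral |F(omega)|^2 domega
E=integral_{-inf}^{inf} e^(-8|t|) dt=2 * integral_0^inf e^(-8t) dt=2/(2 * 4)=1/4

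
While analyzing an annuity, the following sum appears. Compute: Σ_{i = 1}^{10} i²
Using formula: Σ i^2 = n(n+1)(2n+1)/6 = 10·11·21/6 = 385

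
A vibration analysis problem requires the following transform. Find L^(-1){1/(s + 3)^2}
L^(-1){1/(s-a)^n}=t^(n-1)·e^(at)/(n-1)!
Here a=-3, n=2: t^1·e^(-3t)/1

Answer: t·e^(-3t)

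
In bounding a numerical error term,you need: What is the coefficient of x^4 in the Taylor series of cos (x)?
cos(x)=Σ (-1)^k x^(2k)/(2k)!
For x^4: (-1)^2/4!=1/24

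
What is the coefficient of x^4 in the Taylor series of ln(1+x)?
ln(1 + x) = Σ (-1)^(n + 1) x^n/n
Coefficient of x^4 = (-1)^5/4 = -1/4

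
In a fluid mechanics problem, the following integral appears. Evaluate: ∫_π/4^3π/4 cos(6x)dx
Antiderivative: sin(6x)/6
Evaluate at bounds: [sin(6·3π/4)/6] - [sin(6·π/4)/6]
= ((1) - (-1))/6 = 1/3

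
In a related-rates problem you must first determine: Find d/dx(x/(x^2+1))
Quotient rule: (f/g)'=(f'g - fg')/g²
f=x, f'=1
g=x^2 + 1, g'=2x

Answer: (1·(x^2 + 1) - 2x^2)/(x^2 + 1)²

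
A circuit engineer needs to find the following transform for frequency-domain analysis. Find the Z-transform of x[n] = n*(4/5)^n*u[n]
Using the property Z{n * a^n * u[n]} = az/(z-a)^2
With a = 4/5: X(z) = (4/5)z/(z - 4/5)^2, |z| > 4/5

Answer: (4/5)z/(z - 4/5)^2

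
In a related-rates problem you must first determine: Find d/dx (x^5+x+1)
Power rule: d/dx(ax^n)=n·a·x^(n-1)
Term by term: 5·x^4+1

Answer: 5x^4+1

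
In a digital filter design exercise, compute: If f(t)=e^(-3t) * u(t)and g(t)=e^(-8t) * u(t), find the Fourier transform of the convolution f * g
By the convolution theorem: F{f * g} = F(omega) * G(omega)
F(omega) = 1/(3 + j * omega), G(omega) = 1/(8 + j * omega)
F{f * g} = 1/((3 + j * omega)(8 + j * omega))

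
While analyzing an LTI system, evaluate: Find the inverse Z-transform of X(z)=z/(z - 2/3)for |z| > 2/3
Standard pair: z/(z-a) <-> a^n * u[n] for causal signals
With a=2/3: x[n]=(2/3)^n * u[n]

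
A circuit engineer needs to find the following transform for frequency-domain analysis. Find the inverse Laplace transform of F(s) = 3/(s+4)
L^(-1){3/(s-a)}=c·e^(at)
Here a=-4, c=3

Answer: 3e^(-4t)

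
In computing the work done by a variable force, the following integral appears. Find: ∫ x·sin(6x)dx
By parts: u = x, dv = sin(6x) dx
du = dx, v = -cos(6x)/6
= -x·cos(6x)/6+sin(6x)/6²+C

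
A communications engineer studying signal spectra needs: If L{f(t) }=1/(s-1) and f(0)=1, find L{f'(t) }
L{f'(t)} = s·F(s) - f(0) = s/(s-1)-1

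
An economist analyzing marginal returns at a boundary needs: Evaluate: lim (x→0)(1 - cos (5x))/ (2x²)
Using 1-cos(u) ≈ u²/2 for small u:
(1-cos(5x)) ≈ (5x)²/2=25x²/2
So limit=25/(2·2)=25/4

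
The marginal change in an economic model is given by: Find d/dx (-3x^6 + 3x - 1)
Power rule: d/dx(ax^n) = n·a·x^(n-1)
Term by term: -18·x^5+3

Answer: -18x^5+3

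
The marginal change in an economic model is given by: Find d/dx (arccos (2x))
d/dx[arccos(u)] = -u'/√(1-u²), u = 2x, u' = 2

Answer: -2/√(1 - 4x²)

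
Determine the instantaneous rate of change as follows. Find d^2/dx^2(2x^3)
Apply power rule 2 times:
d^1: 6x^2
d^2: 12x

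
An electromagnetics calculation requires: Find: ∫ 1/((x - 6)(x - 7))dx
Partial fractions: 1/((x-6)(x-7))=A/(x-6)+B/(x-7)
A=-1, B=1
∫ [-1· 1/(x-6)+1· 1/(x-7)] dx
=(1)[ln|x-7| - ln|x-6|]+C

Answer: ln|(x-7)/(x-6)|+C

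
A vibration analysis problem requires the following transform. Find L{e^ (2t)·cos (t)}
First shifting: L{e^(at)f(t)} = F(s-a)
L{cos(t)} = s/(s²+1)
Shift: (s-2)/((s-2)²+1)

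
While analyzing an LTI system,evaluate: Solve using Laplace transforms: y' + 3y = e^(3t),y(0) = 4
Take L: sY - 4 + 3Y = 1/(s-3)
Y(s + 3) = 1/(s-3) + 4
Y = 1/((s-3)(s + 3)) + 4/(s + 3)
Partial fractions: 1/((s-3)(s + 3)) = (1/6)/(s-3) - (1/6)/(s + 3)
So Y = (1/6)/(s-3) + (23/6)/(s + 3)
Inverse Laplace transform (L^(-1){1/(s-3)} = e^(3t), L^(-1){1/(s + 3)} = e^(-3t)):

Answer: y(t) = (1/6)·e^(3t) + (23/6)·e^(-3t)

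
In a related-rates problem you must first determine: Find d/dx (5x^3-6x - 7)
Power rule: d/dx(ax^n) = n·a·x^(n-1)
Term by term: 15·x^2-6

Answer: 15x^2-6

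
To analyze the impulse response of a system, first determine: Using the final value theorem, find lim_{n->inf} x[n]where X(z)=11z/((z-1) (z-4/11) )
Final value theorem: lim x[n]=lim_{z->1} (z-1) * X(z)
(z-1) * X(z)=11z/(z-4/11)
As z->1: 11/(1-4/11)=11/(7/11)=121/7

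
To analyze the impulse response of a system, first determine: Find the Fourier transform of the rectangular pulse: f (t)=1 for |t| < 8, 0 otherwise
F(omega) = integral from -8 to 8 of e^(-j * omega * t) dt
= 2 * sin(8 * omega)/omega = 16 * sinc(8 * omega/pi)

Answer: 2 * sin(8 * omega)/omega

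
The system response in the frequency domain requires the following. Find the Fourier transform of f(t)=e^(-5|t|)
Using the standard pair: F{e^(-a|t|)}=2a/(a^2 + omega^2)
With a=5: F(omega)=10/(25 + omega^2)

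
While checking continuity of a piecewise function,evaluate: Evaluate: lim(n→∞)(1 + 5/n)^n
This is the definition of e^5: lim(1 + 5/n)^n = e^5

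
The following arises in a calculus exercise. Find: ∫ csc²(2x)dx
Since d/dx[-cot(2x)]=2csc²(2x), integral=-cot(2x)/2+C

Answer: (-1/2)cot(2x)+C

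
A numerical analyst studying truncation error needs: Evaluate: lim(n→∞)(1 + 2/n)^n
This is the definition of e^2: lim(1 + 2/n)^n=e^2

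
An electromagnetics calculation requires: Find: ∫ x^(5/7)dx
Power rule: ∫ x^(5/7) dx = x^(12/7)/(12/7) + C

Answer: (7/12)·x^(12/7) + C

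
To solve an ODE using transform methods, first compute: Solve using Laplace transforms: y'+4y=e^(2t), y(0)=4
Take L: sY - 4+4Y = 1/(s-2)
Y(s+4) = 1/(s-2)+4
Y = 1/((s-2)(s+4))+4/(s+4)
Partial fractions: 1/((s-2)(s+4)) = (1/6)/(s-2) - (1/6)/(s+4)
So Y = (1/6)/(s-2)+(23/6)/(s+4)
Inverse Laplace transform (L^(-1){1/(s-2)} = e^(2t), L^(-1){1/(s+4)} = e^(-4t)):

Answer: y(t) = (1/6)·e^(2t)+(23/6)·e^(-4t)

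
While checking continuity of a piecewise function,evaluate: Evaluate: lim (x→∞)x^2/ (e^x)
Apply L'Hôpital 2 times (∞/∞ each time):
Eventually get 2!/(e^x) → 0

Answer: 0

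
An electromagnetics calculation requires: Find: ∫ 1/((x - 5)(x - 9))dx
Partial fractions: 1/((x-5)(x-9)) = A/(x-5)+B/(x-9)
A = -1/4, B = 1/4
∫ [-1/4· 1/(x-5)+1/4· 1/(x-9)] dx
= (1/4)[ln|x-9| - ln|x-5|]+C

Answer: (1/4)·ln|(x-9)/(x-5)|+C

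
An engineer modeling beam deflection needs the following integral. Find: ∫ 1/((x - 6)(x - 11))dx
Partial fractions: 1/((x-6)(x-11))=A/(x-6)+B/(x-11)
A=-1/5, B=1/5
∫ [-1/5· 1/(x-6)+1/5· 1/(x-11)] dx
=(1/5)[ln|x-11| - ln|x-6|]+C

Answer: (1/5)·ln|(x-11)/(x-6)|+C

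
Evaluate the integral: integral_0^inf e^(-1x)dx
integral_0^inf e^(-1x) dx = [-1/1 * e^(-1x)]_0^inf
= 0 - (-1/1) = 1/1

Answer: 1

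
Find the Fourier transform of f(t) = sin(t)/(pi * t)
sin(W * t)/(pi * t) = (W/pi) * sinc(W * t/pi) is the impulse response of the ideal low-pass filter with cutoff W (here W = 1).
Its Fourier transform is a rectangular function:
F(omega) = 1 for |omega| < 1, 0 otherwise

Answer: rect(omega/2) [i.e., 1 for |omega| < 1, 0 otherwise]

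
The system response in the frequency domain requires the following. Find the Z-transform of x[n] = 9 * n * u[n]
Z{n * u[n]} = z/(z-1)^2
By linearity: Z{9 * n * u[n]} = 9z/(z-1)^2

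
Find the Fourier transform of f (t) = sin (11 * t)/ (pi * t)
sin(W * t)/(pi * t)=(W/pi) * sinc(W * t/pi) is the impulse response of the ideal low-pass filter with cutoff W (here W=11).
Its Fourier transform is a rectangular function:
F(omega)=1 for |omega| < 11, 0 otherwise

Answer: rect(omega/22) [i.e., 1 for |omega| < 11, 0 otherwise]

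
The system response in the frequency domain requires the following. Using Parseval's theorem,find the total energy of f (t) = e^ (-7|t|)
Parseval's theorem: E = integral |f(t)|^2 dt = (1/2pi) integral |F(omega)|^2 domega
E = integral_{-inf}^{inf} e^(-14|t|) dt = 2 * integral_0^inf e^(-14t) dt = 2/(2 * 7) = 1/7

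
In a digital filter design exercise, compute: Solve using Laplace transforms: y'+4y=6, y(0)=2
Take L of both sides: sY(s) - 2 + 4Y(s)=6/s
Y(s)(s + 4)=6/s + 2
Y(s)=6/(s(s + 4)) + 2/(s + 4)
Partial fractions: 6/(s(s + 4))=(3/2)/s - (3/2)/(s + 4)
So Y(s)=(3/2)/s + (1/2)/(s + 4)
Inverse transform (L^(-1){1/s}=1, L^(-1){1/(s + 4)}=e^(-4t)):

Answer: y(t)=3/2 + (1/2)·e^(-4t)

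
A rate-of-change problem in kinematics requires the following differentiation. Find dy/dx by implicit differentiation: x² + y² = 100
Differentiate both sides: 2x + 2y·(dy/dx) = 0
Solve: dy/dx = -2x/(2y) = -x/y

Answer: dy/dx = -x/y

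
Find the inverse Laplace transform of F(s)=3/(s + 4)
L^(-1){3/(s-a)}=c·e^(at)
Here a=-4, c=3

Answer: 3e^(-4t)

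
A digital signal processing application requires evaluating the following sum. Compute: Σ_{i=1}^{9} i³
Using formula: Σ i^3 = [n(n+1)/2]² = [9·10/2]² = 2025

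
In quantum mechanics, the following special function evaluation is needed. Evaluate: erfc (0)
erfc(x)=1 - erf(x); erfc(0)=1 - erf(0)=1 - 0=1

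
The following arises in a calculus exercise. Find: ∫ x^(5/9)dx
Power rule: ∫ x^(5/9) dx = x^(14/9)/(14/9)+C

Answer: (9/14)·x^(14/9)+C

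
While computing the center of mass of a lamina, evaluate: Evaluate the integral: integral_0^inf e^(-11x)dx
integral_0^inf e^(-11x) dx=[-1/11 * e^(-11x)]_0^inf
=0 - (-1/11)=1/11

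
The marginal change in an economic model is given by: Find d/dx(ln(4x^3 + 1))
Chain rule: d/dx[ln(u)]=u'/u where u=4x^3 + 1
u'=12x^2

Answer: (12x^2)/(4x^3 + 1)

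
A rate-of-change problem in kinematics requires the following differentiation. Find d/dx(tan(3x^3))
Chain rule: d/dx[tan(u)] = sec²(u)·u' where u = 3x^3
u' = 9x^2

Answer: 9x^2·sec²(3x^3)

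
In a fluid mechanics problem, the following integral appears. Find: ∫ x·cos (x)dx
By parts: u=x, dv=cos(x) dx
du=dx, v=sin(x)
=x·sin(x) + cos(x) + C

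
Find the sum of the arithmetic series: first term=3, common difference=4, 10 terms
Last term: a_n = 3 + (10 - 1)·4 = 39
Sum = n(a_1 + a_n)/2 = 10(3 + 39)/2 = 210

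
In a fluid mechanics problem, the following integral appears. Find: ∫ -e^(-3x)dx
Since d/dx[e^(-3x)]=-3e^(-3x), we get 1/3 e^(-3x)+C

Answer: (1/3)e^(-3x)+C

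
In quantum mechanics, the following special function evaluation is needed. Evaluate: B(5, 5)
B(x,y)=Γ(x)Γ(y)/Γ(x+y)=(x-1)!(y-1)!/(x+y-1)!
B(5,5)=4!·4!/9!=1/630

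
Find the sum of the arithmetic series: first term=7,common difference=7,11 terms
Last term: a_n=7+(11-1)·7=77
Sum=n(a_1+a_n)/2=11(7+77)/2=462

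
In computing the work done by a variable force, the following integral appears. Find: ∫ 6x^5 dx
Using power rule: ∫ 6x^5 dx = 6/6 x^6+C = x^6+C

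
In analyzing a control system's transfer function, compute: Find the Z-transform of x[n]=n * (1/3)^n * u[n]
Using the property Z{n * a^n * u[n]}=az/(z-a)^2
With a=1/3: X(z)=(1/3)z/(z - 1/3)^2, |z| > 1/3

Answer: (1/3)z/(z - 1/3)^2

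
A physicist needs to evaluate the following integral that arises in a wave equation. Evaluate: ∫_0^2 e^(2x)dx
Antiderivative: (1/2)e^(2x)
Evaluate: (1/2)(e^4-1)

Answer: (e^4-1)/2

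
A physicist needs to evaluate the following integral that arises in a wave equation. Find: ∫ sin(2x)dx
Using substitution u = 2x: ∫ sin(u) du/2 = -cos(u)/2+C

Answer: (-1/2)cos(2x)+C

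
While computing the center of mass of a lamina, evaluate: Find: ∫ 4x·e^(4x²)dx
Let u = 4x², du = 8x dx
∫ (1/2)e^u du = e^u/2+C

Answer: e^(4x²)/2+C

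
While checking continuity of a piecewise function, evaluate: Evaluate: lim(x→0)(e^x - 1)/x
L'Hôpital (0/0): lim e^x/1=1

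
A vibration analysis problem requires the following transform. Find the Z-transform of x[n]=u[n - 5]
Using the time-shift property: Z{u[n-5]}=z^(-5) * z/(z-1)
=z^(-4)/(z-1)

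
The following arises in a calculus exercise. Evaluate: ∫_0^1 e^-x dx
Antiderivative: -e^-x
Evaluate: -(e^-1-1)

Answer: (e^-1-1)/(-1)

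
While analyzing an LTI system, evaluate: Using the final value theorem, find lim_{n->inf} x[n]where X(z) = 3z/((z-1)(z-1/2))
Final value theorem: lim x[n]=lim_{z->1} (z-1) * X(z)
(z-1) * X(z)=3z/(z-1/2)
As z->1: 3/(1-1/2)=3/(1/2)=6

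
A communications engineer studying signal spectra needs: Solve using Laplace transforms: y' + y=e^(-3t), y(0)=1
Take L: sY - 1 + Y=1/(s + 3)
Y(s + 1)=1/(s + 3) + 1
Y=1/((s + 3)(s + 1)) + 1/(s + 1)
Partial fractions: 1/((s + 3)(s + 1))=-(1/2)/(s + 3) + (1/2)/(s + 1)
So Y=-(1/2)/(s + 3) + (3/2)/(s + 1)
Inverse Laplace transform (L^(-1){1/(s + 3)}=e^(-3t), L^(-1){1/(s + 1)}=e^(-t)):

Answer: y(t)=(-1/2)·e^(-3t) + (3/2)·e^(-t)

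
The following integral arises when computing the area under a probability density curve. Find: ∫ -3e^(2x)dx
Since d/dx[e^(2x)] = 2e^(2x), we get -3/2 e^(2x) + C

Answer: (-3/2)e^(2x) + C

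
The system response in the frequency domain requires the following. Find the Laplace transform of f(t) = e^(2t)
L{e^(at)} = 1/(s-a)
L{e^(2t)} = 1/(s-2)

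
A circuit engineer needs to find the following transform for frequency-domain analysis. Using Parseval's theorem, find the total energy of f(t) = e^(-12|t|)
Parseval's theorem: E = integral |f(t)|^2 dt = (1/2pi) integral |F(omega)|^2 domega
E = integral_{-inf}^{inf} e^(-24|t|) dt = 2*integral_0^inf e^(-24t) dt = 2/(2*12) = 1/12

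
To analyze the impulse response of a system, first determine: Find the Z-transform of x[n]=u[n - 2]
Using the time-shift property: Z{u[n-2]} = z^(-2)*z/(z-1)
= z^(-1)/(z-1)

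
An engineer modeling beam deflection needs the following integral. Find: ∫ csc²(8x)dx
Since d/dx[-cot(8x)]=8csc²(8x), integral=-cot(8x)/8 + C

Answer: (-1/8)cot(8x) + C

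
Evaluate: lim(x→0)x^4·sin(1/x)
Squeeze theorem: -|x^4| ≤ x^4·sin(1/x) ≤ |x^4|
Since x^4 → 0 as x → 0, by squeeze theorem the limit is 0

Answer: 0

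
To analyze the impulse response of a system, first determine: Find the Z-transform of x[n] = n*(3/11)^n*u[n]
Using the property Z{n*a^n*u[n]}=az/(z-a)^2
With a=3/11: X(z)=(3/11)z/(z - 3/11)^2, |z| > 3/11

Answer: (3/11)z/(z - 3/11)^2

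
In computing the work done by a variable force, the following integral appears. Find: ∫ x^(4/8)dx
Power rule: ∫ x^(1/2) dx=x^(3/2)/(3/2) + C

Answer: (2/3)·x^(3/2) + C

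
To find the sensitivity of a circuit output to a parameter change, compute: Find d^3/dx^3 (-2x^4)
Apply power rule 3 times:
d^1: -8x^3
d^2: -24x^2
d^3: -48x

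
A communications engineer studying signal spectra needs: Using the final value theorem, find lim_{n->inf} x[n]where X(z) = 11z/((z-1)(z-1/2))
Final value theorem: lim x[n]=lim_{z->1} (z-1) * X(z)
(z-1) * X(z)=11z/(z-1/2)
As z->1: 11/(1-1/2)=11/(1/2)=22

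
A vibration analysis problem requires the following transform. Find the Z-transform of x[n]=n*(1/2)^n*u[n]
Using the property Z{n * a^n * u[n]}=az/(z-a)^2
With a=1/2: X(z)=(1/2)z/(z - 1/2)^2, |z| > 1/2

Answer: (1/2)z/(z - 1/2)^2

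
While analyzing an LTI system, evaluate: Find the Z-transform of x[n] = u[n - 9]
Using the time-shift property: Z{u[n-9]} = z^(-9)*z/(z-1)
= z^(-8)/(z-1)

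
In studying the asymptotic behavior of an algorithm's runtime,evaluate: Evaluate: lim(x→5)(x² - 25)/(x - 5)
Factor: (x² - 25) = (x-5)(x+5)
Cancel (x-5): lim(x→5) (x+5) = 10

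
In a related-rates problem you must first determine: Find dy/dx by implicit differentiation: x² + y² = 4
Differentiate both sides: 2x + 2y·(dy/dx) = 0
Solve: dy/dx = -2x/(2y) = -x/y

Answer: dy/dx = -x/y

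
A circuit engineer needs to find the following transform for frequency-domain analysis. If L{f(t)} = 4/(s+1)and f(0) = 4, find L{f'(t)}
L{f'(t)} = s·F(s) - f(0) = 4s/(s+1)-4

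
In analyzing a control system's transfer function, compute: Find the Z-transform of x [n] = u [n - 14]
Using the time-shift property: Z{u[n-14]}=z^(-14) * z/(z-1)
=z^(-13)/(z-1)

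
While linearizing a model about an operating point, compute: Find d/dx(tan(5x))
Chain rule: d/dx[tan(u)] = sec²(u)·u' where u = 5x
u' = 5

Answer: 5·sec²(5x)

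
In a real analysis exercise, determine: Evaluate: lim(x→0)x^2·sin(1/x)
Squeeze theorem: -|x^2| ≤ x^2·sin(1/x) ≤ |x^2|
Since x^2 → 0 as x → 0, by squeeze theorem the limit is 0

Answer: 0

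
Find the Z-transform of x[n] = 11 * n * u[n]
Z{n*u[n]}=z/(z-1)^2
By linearity: Z{11*n*u[n]}=11z/(z-1)^2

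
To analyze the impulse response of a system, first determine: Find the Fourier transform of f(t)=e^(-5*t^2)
The Fourier transform of a Gaussian e^(-a * t^2) is sqrt(pi/a) * e^(-omega^2/(4a)).
With a = 5: F(omega) = sqrt(pi/5) * e^(-omega^2/20)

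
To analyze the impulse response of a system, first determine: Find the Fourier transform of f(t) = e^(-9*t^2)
The Fourier transform of a Gaussian e^(-a * t^2) is sqrt(pi/a) * e^(-omega^2/(4a)).
With a=9: F(omega)=sqrt(pi)/3 * e^(-omega^2/36)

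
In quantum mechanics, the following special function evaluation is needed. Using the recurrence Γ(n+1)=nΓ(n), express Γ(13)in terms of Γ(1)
Γ(13) = 12Γ(12) = 12·11Γ(11) = ... = 12!·Γ(1) = 479001600·Γ(1)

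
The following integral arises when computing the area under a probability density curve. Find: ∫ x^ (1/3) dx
Power rule: ∫ x^(1/3) dx = x^(4/3)/(4/3) + C

Answer: (3/4)·x^(4/3) + C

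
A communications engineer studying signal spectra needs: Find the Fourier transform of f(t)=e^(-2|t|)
Using the standard pair: F{e^(-a|t|)} = 2a/(a^2 + omega^2)
With a = 2: F(omega) = 4/(4 + omega^2)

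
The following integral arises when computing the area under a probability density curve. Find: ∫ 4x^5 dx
Using power rule: ∫ 4x^5 dx = 4/6 x^6 + C = (2/3)x^6 + C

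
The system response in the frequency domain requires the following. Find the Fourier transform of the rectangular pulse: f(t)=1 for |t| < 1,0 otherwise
F(omega) = integral from -1 to 1 of e^(-j*omega*t) dt
= 2*sin(1*omega)/omega = 2*sinc(1*omega/pi)

Answer: 2*sin(1*omega)/omega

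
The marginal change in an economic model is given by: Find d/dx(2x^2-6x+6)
Power rule: d/dx(ax^n)=n·a·x^(n-1)
Term by term: 4·x - 6

Answer: 4x - 6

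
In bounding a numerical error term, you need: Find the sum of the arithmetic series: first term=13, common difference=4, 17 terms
Last term: a_n = 13 + (17 - 1)·4 = 77
Sum = n(a_1 + a_n)/2 = 17(13 + 77)/2 = 765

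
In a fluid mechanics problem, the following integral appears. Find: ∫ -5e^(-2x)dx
Since d/dx[e^(-2x)] = -2e^(-2x), we get 5/2 e^(-2x)+C

Answer: (5/2)e^(-2x)+C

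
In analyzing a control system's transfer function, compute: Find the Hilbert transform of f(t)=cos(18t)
The Hilbert transform shifts each frequency component by -pi/2.
H{cos(wt)} = sin(wt)
With w = 18: H{cos(18t)} = sin(18t)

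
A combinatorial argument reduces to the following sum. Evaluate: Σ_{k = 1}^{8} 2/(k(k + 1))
Partial fractions: 2/(k(k + 1)) = 2/k - 2/(k + 1)
Telescoping sum: 2(1 - 1/9) = 2·8/9

Answer: 16/9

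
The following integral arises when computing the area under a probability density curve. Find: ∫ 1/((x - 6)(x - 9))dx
Partial fractions: 1/((x-6)(x-9))=A/(x-6) + B/(x-9)
A=-1/3, B=1/3
∫ [-1/3· 1/(x-6) + 1/3· 1/(x-9)] dx
=(1/3)[ln|x-9| - ln|x-6|] + C

Answer: (1/3)·ln|(x-9)/(x-6)| + C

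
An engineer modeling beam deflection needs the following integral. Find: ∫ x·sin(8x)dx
By parts: u=x, dv=sin(8x) dx
du=dx, v=-cos(8x)/8
=-x·cos(8x)/8+sin(8x)/8²+C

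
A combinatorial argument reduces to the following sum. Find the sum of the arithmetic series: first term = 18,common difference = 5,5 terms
Last term: a_n = 18+(5-1)·5 = 38
Sum = n(a_1+a_n)/2 = 5(18+38)/2 = 140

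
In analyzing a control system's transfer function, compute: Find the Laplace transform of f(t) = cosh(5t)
L{cosh(at)}=s/(s²-a²)
L{cosh(5t)}=s/(s²-25)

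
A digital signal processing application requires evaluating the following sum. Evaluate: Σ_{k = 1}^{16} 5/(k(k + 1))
Partial fractions: 5/(k(k+1))=5/k - 5/(k+1)
Telescoping sum: 5(1-1/17)=5·16/17

Answer: 80/17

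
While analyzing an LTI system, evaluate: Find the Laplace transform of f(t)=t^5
L{t^n}=n!/s^(n + 1)
L{t^5}=5!/s^6=120/s^6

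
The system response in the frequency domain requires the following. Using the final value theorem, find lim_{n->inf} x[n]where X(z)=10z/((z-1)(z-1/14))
Final value theorem: lim x[n] = lim_{z->1} (z-1) * X(z)
(z-1) * X(z) = 10z/(z-1/14)
As z->1: 10/(1 - 1/14) = 10/(13/14) = 140/13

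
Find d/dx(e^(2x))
Chain rule: d/dx[e^u]=e^u · u' where u=2x
u'=2

Answer: 2·e^(2x)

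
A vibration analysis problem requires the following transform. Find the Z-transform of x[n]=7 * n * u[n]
Z{n*u[n]}=z/(z-1)^2
By linearity: Z{7*n*u[n]}=7z/(z-1)^2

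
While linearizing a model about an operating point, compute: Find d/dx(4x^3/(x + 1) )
Quotient rule: (f/g)'=(f'g - fg')/g²
f=4x^3, f'=12x^2
g=x+1, g'=1

Answer: (12x^2·(x+1)-4x^3)/(x+1)²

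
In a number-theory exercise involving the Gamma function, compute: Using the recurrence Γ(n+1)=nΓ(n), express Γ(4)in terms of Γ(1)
Γ(4)=3Γ(3)=3·2Γ(2)=...=3!·Γ(1)=6·Γ(1)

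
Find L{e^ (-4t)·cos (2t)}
First shifting: L{e^(at)f(t)} = F(s-a)
L{cos(2t)} = s/(s² + 4)
Shift: (s + 4)/((s + 4)² + 4)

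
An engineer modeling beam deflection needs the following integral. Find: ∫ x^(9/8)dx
Power rule: ∫ x^(9/8) dx=x^(17/8)/(17/8)+C

Answer: (8/17)·x^(17/8)+C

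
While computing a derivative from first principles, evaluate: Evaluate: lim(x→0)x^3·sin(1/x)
Squeeze theorem: -|x^3| ≤ x^3·sin(1/x) ≤ |x^3|
Since x^3 → 0 as x → 0, by squeeze theorem the limit is 0

Answer: 0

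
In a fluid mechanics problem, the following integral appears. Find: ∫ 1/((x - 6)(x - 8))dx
Partial fractions: 1/((x-6)(x-8)) = A/(x-6)+B/(x-8)
A = -1/2, B = 1/2
∫ [-1/2· 1/(x-6)+1/2· 1/(x-8)] dx
= (1/2)[ln|x-8| - ln|x-6|]+C

Answer: (1/2)·ln|(x-8)/(x-6)|+C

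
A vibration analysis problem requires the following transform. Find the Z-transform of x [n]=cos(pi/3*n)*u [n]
Z{cos(w0*n)*u[n]}=z(z - cos(w0))/(z^2-2z*cos(w0)+1)
With w0=pi/3: X(z)=z(z - cos(pi/3))/(z^2-2z*cos(pi/3)+1)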